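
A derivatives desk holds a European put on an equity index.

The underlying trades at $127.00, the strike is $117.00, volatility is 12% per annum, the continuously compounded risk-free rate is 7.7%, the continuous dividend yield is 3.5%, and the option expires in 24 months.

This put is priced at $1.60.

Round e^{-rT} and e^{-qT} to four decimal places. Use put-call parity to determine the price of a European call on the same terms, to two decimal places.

e^(−qT) = e^(−0.035·2) = 0.9324;  e^(−rT) = e^(−0.077·2) = 0.8573
Put-call parity: C − P = S·e^(−qT) − K·e^(−rT) = 127·0.9324 − 117·0.8573 = 118.4148 − 100.3041 = 18.1107
C = P + (C − P) = 1.60 + (18.1107) = 19.7107

$19.71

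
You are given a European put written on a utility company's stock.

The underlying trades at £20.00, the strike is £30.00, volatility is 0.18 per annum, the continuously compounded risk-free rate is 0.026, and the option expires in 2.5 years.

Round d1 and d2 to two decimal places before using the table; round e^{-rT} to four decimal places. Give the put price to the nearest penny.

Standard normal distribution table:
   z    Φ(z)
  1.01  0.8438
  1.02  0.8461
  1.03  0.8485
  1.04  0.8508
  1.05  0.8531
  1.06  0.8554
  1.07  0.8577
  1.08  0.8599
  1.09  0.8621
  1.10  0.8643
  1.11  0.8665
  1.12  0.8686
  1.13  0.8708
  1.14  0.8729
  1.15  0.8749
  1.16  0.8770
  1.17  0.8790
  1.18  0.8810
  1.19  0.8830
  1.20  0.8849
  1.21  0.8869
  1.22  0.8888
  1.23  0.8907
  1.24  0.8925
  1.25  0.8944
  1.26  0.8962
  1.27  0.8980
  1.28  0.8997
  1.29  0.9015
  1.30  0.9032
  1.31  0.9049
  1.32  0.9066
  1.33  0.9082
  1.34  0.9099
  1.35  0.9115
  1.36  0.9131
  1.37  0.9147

σ√T = 0.18·√2.5 = 0.2846
d₁ = [ln(20/30) + (0.026 + 0.18²/2)·2.5] / 0.2846 = [-0.4055 + 0.1055] / 0.2846 = -1.0540 ⇒ -1.05
d₂ = d₁ − σ√T = -1.0540 − 0.2846 = -1.3386 ⇒ -1.34
e^(−rT) = e^(−0.026·2.5) = 0.9371
P = 30·0.9371·N(1.34) − 20·N(1.05) = 30·0.9371·0.9099 − 20·0.8531 = 25.5800 − 17.0620 = 8.5180

£8.52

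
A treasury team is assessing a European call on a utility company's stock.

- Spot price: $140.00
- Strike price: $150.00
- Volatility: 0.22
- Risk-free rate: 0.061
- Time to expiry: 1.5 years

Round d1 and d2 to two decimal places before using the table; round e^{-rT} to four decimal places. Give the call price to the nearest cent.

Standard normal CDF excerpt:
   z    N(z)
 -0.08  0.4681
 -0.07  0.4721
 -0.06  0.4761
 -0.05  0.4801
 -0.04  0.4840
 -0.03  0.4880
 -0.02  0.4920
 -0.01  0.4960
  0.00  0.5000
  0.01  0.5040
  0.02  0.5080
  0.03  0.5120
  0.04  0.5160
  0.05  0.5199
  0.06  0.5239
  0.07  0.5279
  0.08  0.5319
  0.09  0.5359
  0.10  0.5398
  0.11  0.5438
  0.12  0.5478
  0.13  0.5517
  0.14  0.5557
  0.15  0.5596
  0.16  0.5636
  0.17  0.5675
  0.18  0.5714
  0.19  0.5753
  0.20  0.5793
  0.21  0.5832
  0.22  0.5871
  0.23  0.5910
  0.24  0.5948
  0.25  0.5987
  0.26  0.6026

$16.47

σ√T = 0.22·√1.5 = 0.2694
d₁ = [ln(140/150) + (0.061 + ½·0.22²)·1.5] / (σ√T) = (-0.0690 + 0.1278) / 0.2694 = 0.2183 ⇒ 0.22
d₂ = 0.2183 − 0.2694 = -0.0512 ⇒ -0.05
exp(−rT) = exp(−0.061·1.5) = 0.9126
C = 140·N(0.22) − 150·0.9126·N(-0.05) = 140·0.5871 − 150·0.9126·0.4801 = 82.1940 − 65.7209 = 16.4731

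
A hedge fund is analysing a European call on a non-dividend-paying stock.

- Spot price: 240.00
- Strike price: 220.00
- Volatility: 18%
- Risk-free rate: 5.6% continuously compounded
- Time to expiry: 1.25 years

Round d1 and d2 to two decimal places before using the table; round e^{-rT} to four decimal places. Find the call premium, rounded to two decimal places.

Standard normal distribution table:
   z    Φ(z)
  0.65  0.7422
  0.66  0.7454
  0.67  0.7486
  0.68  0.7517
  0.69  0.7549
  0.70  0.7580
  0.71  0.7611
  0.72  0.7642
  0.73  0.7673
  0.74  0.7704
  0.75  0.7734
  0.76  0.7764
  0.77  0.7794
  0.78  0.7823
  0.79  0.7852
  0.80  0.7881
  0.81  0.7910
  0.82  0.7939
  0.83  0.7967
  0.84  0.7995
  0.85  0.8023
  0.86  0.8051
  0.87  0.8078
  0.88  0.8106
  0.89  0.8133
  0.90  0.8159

40.35

T = 1.25;  σ√T = 0.2012
d₁ = [ln(240/220) + (0.056 + ½·0.18²)·1.25] / (σ√T) = (0.0870 + 0.0902) / 0.2012 = 0.8808 which rounds to 0.88
d₂ = 0.8808 − 0.2012 = 0.6796 which rounds to 0.68
e^(−rT) = e^(−0.056·1.25) = 0.9324
C = 240·N(0.88) − 220·0.9324·N(0.68) = 240·0.8106 − 220·0.9324·0.7517 = 194.5440 − 154.1947 = 40.3493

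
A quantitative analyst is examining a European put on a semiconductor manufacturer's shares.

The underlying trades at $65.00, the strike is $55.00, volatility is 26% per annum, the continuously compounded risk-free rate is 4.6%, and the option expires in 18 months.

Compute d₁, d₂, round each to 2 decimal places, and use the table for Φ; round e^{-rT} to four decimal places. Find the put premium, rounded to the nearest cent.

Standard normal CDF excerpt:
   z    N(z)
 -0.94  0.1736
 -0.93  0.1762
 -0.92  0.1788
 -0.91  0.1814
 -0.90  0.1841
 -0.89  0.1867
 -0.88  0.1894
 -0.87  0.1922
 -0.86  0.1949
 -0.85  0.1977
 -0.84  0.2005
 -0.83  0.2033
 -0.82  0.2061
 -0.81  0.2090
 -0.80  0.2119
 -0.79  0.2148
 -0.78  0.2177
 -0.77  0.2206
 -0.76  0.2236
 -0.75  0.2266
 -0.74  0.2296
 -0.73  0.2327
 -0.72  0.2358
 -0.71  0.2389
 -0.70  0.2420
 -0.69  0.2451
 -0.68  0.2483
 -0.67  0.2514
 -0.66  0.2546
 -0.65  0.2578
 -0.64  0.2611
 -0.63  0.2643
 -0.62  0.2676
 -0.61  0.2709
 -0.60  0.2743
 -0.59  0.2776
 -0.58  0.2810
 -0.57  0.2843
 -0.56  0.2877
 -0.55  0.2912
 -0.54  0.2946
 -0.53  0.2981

T = 1.5;  σ√T = 0.3184
d₁ = [ln(65/55) + (0.046 + ½·0.26²)·1.5] / (σ√T) = (0.1671 + 0.1197) / 0.3184 = 0.9005 ⇒ 0.90
d₂ = 0.9005 − 0.3184 = 0.5821 ⇒ 0.58
e^(−rT) = e^(−0.046·1.5) = 0.9333
N(−d₂) = N(-0.58) = 0.2810;  N(−d₁) = N(-0.90) = 0.1841
P = 55·0.9333·0.2810 − 65·0.1841 = 14.4242 − 11.9665 = 2.4577

$2.46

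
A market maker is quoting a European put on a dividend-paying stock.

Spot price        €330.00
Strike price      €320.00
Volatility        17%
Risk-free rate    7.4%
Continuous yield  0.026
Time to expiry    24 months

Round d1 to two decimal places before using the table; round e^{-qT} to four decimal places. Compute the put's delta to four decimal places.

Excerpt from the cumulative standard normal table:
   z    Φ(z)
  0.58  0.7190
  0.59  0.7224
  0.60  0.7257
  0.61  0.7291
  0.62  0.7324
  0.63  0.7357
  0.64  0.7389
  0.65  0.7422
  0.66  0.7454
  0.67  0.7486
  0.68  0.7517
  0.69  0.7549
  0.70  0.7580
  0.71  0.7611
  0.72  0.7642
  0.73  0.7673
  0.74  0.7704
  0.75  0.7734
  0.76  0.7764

-0.2447

σ√T = 0.17 × 1.4142 = 0.2404
ln(S/K) + (r − q + σ²/2)T = ln(330/320) + (0.074 − 0.026 + 0.17²/2)·2 = 0.0308 + 0.1249 = 0.1557
d₁ = 0.1557 / 0.2404 = 0.6475 which rounds to 0.65
N(d₁) = N(0.65) = 0.7422
Δ_put = exp(−qT)·(N(d₁) − 1) = 0.9493·(0.7422 − 1) = -0.2447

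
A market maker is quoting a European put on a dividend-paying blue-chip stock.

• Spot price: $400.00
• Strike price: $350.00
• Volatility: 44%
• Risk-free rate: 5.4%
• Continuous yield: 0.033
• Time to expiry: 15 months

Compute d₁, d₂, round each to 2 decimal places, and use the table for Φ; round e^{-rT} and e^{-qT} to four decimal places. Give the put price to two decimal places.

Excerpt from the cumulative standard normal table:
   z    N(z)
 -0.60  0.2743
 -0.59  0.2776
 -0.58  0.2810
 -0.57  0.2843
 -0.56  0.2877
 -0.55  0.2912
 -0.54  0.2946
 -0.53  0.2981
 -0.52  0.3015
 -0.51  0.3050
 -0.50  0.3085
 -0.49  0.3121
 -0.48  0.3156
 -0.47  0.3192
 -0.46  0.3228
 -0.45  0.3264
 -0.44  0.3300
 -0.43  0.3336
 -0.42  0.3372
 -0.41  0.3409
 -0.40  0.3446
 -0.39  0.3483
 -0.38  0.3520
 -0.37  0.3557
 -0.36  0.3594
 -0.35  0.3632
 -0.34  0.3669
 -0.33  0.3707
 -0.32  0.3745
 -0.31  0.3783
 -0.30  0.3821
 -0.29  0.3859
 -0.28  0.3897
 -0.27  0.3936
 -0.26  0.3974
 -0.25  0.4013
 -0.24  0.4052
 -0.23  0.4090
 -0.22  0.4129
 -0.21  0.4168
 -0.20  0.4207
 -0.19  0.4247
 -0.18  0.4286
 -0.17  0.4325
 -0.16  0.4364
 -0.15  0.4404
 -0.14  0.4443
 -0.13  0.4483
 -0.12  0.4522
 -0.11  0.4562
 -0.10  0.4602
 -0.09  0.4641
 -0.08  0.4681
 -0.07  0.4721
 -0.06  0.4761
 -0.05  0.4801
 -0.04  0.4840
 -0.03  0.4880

$44.01

T = 1.25;  σ√T = 0.4919
d₁ = [ln(400/350) + (0.054 − 0.033 + ½·0.44²)·1.25] / (σ√T) = (0.1335 + 0.1472) / 0.4919 = 0.5708 ⇒ 0.57
d₂ = 0.5708 − 0.4919 = 0.0788 ⇒ 0.08
exp(−qT) = exp(−0.033·1.25) = 0.9596;  exp(−rT) = exp(−0.054·1.25) = 0.9347
N(−d₂) = N(-0.08) = 0.4681;  N(−d₁) = N(-0.57) = 0.2843
P = 350·0.9347·0.4681 − 400·0.9596·0.2843 = 153.1366 − 109.1257 = 44.0109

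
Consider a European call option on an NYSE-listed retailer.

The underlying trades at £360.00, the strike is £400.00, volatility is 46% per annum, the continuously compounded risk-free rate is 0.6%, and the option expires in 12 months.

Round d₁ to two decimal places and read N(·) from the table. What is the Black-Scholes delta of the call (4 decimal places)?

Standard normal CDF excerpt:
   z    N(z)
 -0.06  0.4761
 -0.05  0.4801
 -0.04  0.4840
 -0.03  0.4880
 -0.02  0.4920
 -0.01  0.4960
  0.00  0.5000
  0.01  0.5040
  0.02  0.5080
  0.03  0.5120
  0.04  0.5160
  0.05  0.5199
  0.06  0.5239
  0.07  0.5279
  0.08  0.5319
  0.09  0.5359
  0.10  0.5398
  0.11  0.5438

0.5040

σ√T = 0.46 × 1.0000 = 0.4600
ln(S/K) + (r + σ²/2)T = ln(360/400) + (0.006 + 0.46²/2)·1 = -0.1054 + 0.1118 = 0.0064
d₁ = 0.0064 / 0.4600 = 0.0140 → 0.01
N(d₁) = N(0.01) = 0.5040
Δ_call = N(d₁) = 0.5040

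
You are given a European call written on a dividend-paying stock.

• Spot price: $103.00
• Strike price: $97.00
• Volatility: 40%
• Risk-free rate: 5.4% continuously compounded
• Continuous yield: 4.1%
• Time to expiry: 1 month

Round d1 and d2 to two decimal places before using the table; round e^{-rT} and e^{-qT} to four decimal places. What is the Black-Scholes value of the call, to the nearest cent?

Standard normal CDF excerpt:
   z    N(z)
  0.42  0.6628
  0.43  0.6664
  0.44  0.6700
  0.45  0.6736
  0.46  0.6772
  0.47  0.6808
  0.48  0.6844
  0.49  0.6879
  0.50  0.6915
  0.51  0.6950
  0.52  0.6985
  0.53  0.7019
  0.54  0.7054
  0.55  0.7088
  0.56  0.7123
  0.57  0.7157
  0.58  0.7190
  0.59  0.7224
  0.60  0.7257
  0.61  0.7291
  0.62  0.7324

T = 0.08333;  σ√T = 0.1155
d₁ = [ln(103/97) + (0.054 − 0.041 + 0.4²/2)·0.08333] / 0.1155 = [0.0600 + 0.0078] / 0.1155 = 0.5869 → 0.59
d₂ = d₁ − σ√T = 0.5869 − 0.1155 = 0.4714 → 0.47
exp(−qT) = exp(−0.041·0.08333) = 0.9966;  exp(−rT) = exp(−0.054·0.08333) = 0.9955
N(d₁) = N(0.59) = 0.7224;  N(d₂) = N(0.47) = 0.6808
C = 103·0.9966·0.7224 − 97·0.9955·0.6808 = 74.1542 − 65.7404 = 8.4138

$8.41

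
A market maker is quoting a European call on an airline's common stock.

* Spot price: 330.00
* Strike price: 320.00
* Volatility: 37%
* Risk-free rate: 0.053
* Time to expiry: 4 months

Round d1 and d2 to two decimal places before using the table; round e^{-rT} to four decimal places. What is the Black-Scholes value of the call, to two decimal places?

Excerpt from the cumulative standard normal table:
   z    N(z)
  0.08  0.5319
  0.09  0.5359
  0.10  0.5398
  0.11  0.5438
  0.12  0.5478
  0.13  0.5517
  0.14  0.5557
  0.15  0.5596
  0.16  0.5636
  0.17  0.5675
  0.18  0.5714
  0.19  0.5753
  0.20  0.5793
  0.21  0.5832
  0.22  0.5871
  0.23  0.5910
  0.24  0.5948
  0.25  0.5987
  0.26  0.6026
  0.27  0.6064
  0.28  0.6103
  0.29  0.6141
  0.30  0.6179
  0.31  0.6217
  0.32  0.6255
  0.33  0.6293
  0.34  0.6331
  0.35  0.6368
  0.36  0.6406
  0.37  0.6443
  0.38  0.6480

35.44

T = 0.3333;  σ√T = 0.2136
d₁ = [ln(330/320) + (0.053 + 0.37²/2)·0.3333] / 0.2136 = [0.0308 + 0.0405] / 0.2136 = 0.3336 which rounds to 0.33
d₂ = d₁ − σ√T = 0.3336 − 0.2136 = 0.1199 which rounds to 0.12
e^(−rT) = e^(−0.053·0.3333) = 0.9825
N(d₁) = N(0.33) = 0.6293;  N(d₂) = N(0.12) = 0.5478
C = 330·0.6293 − 320·0.9825·0.5478 = 207.6690 − 172.2283 = 35.4407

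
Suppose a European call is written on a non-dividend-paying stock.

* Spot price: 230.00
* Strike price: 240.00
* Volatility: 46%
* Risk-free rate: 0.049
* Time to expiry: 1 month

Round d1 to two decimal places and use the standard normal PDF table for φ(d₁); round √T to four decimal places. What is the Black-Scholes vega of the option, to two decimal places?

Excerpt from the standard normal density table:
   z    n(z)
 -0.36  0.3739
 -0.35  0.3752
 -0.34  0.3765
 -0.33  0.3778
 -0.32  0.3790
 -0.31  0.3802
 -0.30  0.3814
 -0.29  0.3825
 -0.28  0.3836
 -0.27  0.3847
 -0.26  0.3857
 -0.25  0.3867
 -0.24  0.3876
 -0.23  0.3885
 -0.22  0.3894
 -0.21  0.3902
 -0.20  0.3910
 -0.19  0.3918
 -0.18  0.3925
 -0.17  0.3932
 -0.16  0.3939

σ√T = 0.46 × 0.2887 = 0.1328
d₁ = [ln(230/240) + (0.049 + 0.46²/2)·0.08333] / 0.1328 = [-0.0426 + 0.0129] / 0.1328 = -0.2234 which rounds to -0.22
√T = √0.08333 = 0.2887
φ(d₁) = φ(-0.22) = 0.3894
vega = S·φ(d₁)·√T = 230·0.3894·0.2887 = 25.8565
(The put has the same vega.)

25.86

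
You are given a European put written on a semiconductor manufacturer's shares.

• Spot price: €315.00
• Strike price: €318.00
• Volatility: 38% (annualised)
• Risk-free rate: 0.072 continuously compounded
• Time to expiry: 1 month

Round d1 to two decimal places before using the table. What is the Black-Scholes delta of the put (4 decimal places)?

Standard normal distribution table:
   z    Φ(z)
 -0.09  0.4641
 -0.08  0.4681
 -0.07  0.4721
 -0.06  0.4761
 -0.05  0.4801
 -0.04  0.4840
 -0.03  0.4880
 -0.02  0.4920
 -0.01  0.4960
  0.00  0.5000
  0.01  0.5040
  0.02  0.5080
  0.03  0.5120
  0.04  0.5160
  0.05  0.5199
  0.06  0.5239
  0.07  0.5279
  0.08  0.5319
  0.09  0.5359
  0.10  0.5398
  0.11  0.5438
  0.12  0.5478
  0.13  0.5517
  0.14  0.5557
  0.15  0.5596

-0.4920

σ√T = 0.38·√0.08333 = 0.1097
d₁ = [ln(315/318) + (0.072 + 0.38²/2)·0.08333] / 0.1097 = [-0.0095 + 0.0120] / 0.1097 = 0.0231 → 0.02
N(d₁) = N(0.02) = 0.5080
Δ_put = N(d₁) − 1 = 0.5080 − 1 = -0.4920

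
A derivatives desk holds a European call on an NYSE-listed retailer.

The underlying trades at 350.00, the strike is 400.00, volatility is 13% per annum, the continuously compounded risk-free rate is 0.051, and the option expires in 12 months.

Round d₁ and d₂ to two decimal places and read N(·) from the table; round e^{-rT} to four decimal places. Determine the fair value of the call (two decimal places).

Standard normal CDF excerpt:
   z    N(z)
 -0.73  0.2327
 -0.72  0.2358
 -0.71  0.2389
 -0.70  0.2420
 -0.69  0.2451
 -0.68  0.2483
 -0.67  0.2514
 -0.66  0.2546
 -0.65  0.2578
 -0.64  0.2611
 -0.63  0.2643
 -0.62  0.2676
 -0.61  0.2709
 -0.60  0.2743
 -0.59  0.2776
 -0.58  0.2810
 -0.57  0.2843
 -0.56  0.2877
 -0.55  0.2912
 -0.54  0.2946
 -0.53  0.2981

T = 1;  σ√T = 0.1300
d₁ = [ln(350/400) + (0.051 + 0.13²/2)·1] / 0.1300 = [-0.1335 + 0.0594] / 0.1300 = -0.5699 ⇒ -0.57
d₂ = d₁ − σ√T = -0.5699 − 0.1300 = -0.6999 ⇒ -0.70
e^(−rT) = e^(−0.051·1) = 0.9503
C = 350·N(-0.57) − 400·0.9503·N(-0.70) = 350·0.2843 − 400·0.9503·0.2420 = 99.5050 − 91.9890 = 7.5160

7.52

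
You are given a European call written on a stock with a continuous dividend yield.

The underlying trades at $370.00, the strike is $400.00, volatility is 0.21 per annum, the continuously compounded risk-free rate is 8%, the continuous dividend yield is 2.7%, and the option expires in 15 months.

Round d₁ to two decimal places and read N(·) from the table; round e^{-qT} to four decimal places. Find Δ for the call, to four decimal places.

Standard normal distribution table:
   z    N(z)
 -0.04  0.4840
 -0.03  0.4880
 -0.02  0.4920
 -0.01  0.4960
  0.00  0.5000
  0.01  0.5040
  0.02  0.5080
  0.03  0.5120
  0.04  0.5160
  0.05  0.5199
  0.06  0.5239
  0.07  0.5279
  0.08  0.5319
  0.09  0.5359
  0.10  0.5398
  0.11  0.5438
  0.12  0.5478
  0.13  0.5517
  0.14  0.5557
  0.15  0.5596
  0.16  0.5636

0.5104

T = 1.25;  σ√T = 0.2348
d₁ = [ln(370/400) + (0.08 − 0.027 + ½·0.21²)·1.25] / (σ√T) = (-0.0780 + 0.0938) / 0.2348 = 0.0675 → 0.07
N(d₁) = N(0.07) = 0.5279
Δ_call = e^(−qT)·N(d₁) = 0.9668·0.5279 = 0.5104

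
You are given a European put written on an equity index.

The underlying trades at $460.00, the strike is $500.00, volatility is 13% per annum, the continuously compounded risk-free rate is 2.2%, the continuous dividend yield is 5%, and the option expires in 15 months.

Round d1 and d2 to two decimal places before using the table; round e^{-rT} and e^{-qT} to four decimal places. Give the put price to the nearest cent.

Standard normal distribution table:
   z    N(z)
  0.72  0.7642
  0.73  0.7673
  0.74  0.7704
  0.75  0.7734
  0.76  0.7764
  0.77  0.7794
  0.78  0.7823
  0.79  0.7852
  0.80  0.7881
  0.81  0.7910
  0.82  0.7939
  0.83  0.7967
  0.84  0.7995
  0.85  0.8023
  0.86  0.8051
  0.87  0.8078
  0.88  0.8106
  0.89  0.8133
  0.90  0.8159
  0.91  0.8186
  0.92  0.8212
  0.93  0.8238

$62.72

σ√T = 0.13 × 1.1180 = 0.1453
ln(S/K) + (r − q + σ²/2)T = ln(460/500) + (0.022 − 0.05 + 0.13²/2)·1.25 = -0.0834 − 0.0244 = -0.1078
d₁ = -0.1078 / 0.1453 = -0.7418 ≈ -0.74
d₂ = d₁ − σ√T = -0.7418 − 0.1453 = -0.8872 ≈ -0.89
e^(−qT) = e^(−0.05·1.25) = 0.9394;  e^(−rT) = e^(−0.022·1.25) = 0.9729
N(−d₂) = N(0.89) = 0.8133;  N(−d₁) = N(0.74) = 0.7704
P = 500·0.9729·0.8133 − 460·0.9394·0.7704 = 395.6298 − 332.9083 = 62.7215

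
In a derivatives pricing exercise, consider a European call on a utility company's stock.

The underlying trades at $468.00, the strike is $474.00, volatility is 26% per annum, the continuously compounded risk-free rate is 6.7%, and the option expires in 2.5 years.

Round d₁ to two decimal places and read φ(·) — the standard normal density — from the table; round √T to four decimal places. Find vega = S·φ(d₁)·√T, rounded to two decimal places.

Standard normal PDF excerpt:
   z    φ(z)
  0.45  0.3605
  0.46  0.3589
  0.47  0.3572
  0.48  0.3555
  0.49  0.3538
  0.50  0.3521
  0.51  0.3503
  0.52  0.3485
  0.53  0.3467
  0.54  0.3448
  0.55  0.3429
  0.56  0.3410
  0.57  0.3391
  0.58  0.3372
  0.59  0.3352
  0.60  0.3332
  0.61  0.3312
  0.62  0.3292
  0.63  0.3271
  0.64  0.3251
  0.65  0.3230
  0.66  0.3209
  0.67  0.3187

249.51

T = 2.5;  σ√T = 0.4111
d₁ = [ln(468/474) + (0.067 + 0.26²/2)·2.5] / 0.4111 = [-0.0127 + 0.2520] / 0.4111 = 0.5820 ≈ 0.58
√T = √2.5 = 1.5811
φ(d₁) = φ(0.58) = 0.3372
vega = S·φ(d₁)·√T = 468·0.3372·1.5811 = 249.5128
(Call and put vega coincide under Black-Scholes.)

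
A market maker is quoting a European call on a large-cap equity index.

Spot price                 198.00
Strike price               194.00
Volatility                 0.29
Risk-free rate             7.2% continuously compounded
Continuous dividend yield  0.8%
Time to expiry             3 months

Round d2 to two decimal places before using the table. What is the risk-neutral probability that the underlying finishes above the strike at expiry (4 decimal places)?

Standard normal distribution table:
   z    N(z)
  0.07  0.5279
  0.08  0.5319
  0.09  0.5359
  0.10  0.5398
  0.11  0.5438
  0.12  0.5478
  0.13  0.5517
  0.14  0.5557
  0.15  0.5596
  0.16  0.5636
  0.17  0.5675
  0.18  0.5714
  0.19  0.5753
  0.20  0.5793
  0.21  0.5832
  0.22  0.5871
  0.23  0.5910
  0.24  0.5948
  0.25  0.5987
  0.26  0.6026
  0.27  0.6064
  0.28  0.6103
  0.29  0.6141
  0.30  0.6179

0.5714

σ√T = 0.29·√0.25 = 0.1450
d₁ = [ln(198/194) + (0.072 − 0.008 + ½·0.29²)·0.25] / (σ√T) = (0.0204 + 0.0265) / 0.1450 = 0.3236 ≈ 0.32
d₂ = 0.3236 − 0.1450 = 0.1786 ≈ 0.18
Risk-neutral Pr[S_T > K] = N(d₂) = N(0.18) = 0.5714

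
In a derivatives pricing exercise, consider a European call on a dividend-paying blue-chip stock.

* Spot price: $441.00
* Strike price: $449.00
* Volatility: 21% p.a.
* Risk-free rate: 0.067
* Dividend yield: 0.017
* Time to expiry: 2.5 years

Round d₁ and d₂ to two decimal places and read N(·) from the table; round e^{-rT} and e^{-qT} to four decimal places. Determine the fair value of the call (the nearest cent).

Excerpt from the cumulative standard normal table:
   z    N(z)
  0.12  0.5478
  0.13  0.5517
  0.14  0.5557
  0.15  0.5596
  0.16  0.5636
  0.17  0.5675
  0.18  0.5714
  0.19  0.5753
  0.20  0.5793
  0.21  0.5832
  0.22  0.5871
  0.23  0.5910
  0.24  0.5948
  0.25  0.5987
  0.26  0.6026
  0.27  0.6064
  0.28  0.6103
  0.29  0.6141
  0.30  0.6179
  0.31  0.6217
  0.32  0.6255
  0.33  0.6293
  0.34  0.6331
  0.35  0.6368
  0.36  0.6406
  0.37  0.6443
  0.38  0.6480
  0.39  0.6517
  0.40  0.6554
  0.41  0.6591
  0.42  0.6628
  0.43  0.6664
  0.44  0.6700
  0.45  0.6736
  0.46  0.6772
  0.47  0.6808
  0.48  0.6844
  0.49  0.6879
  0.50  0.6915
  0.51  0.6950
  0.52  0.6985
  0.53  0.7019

$76.71

σ√T = 0.21 × 1.5811 = 0.3320
d₁ = [ln(441/449) + (0.067 − 0.017 + 0.21²/2)·2.5] / 0.3320 = [-0.0180 + 0.1801] / 0.3320 = 0.4883 → 0.49
d₂ = d₁ − σ√T = 0.4883 − 0.3320 = 0.1563 → 0.16
exp(−qT) = exp(−0.017·2.5) = 0.9584;  exp(−rT) = exp(−0.067·2.5) = 0.8458
N(d₁) = N(0.49) = 0.6879;  N(d₂) = N(0.16) = 0.5636
C = 441·0.9584·0.6879 − 449·0.8458·0.5636 = 290.7440 − 214.0351 = 76.7089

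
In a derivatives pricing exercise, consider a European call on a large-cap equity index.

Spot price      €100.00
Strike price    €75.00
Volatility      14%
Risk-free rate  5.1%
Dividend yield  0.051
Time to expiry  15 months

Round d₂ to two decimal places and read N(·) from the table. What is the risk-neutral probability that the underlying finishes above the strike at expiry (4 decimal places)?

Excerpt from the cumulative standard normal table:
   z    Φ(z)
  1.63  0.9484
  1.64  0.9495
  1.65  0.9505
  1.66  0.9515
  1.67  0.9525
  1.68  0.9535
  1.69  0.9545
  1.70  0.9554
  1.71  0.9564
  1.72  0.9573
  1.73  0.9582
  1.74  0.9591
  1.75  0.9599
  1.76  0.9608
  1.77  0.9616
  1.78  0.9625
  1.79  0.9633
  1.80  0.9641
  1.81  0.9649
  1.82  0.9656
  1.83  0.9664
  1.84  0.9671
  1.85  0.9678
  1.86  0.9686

σ√T = 0.14·√1.25 = 0.1565
d₁ = [ln(100/75) + (0.051 − 0.051 + ½·0.14²)·1.25] / (σ√T) = (0.2877 + 0.0123) / 0.1565 = 1.9162 ⇒ 1.92
d₂ = 1.9162 − 0.1565 = 1.7597 ⇒ 1.76
Risk-neutral Pr[S_T > K] = N(d₂) = N(1.76) = 0.9608

0.9608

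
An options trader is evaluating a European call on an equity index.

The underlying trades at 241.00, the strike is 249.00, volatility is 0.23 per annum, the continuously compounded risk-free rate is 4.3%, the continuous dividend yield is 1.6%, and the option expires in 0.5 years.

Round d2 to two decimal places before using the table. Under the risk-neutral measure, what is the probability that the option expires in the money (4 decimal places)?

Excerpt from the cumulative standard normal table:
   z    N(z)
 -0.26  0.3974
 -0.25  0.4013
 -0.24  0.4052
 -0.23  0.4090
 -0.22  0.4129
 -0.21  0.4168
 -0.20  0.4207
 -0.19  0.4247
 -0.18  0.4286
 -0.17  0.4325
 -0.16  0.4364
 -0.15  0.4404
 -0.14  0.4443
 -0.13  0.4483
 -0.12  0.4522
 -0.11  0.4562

T = 0.5;  σ√T = 0.1626
d₁ = [ln(241/249) + (0.043 − 0.016 + ½·0.23²)·0.5] / (σ√T) = (-0.0327 + 0.0267) / 0.1626 = -0.0365 ⇒ -0.04
d₂ = -0.0365 − 0.1626 = -0.1991 ⇒ -0.20
Risk-neutral Pr[S_T > K] = N(d₂) = N(-0.20) = 0.4207

0.4207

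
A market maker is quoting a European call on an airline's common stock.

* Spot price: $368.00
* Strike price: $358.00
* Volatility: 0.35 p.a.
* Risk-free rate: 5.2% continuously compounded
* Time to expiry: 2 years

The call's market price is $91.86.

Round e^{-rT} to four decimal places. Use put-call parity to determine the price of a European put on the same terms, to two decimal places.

$46.49

e^(−rT) = e^(−0.052·2) = 0.9012
Put-call parity: C − P = S − K·e^(−rT) = 368 − 358·0.9012 = 368 − 322.6296 = 45.3704
P = C − (C − P) = 91.86 − (45.3704) = 46.4896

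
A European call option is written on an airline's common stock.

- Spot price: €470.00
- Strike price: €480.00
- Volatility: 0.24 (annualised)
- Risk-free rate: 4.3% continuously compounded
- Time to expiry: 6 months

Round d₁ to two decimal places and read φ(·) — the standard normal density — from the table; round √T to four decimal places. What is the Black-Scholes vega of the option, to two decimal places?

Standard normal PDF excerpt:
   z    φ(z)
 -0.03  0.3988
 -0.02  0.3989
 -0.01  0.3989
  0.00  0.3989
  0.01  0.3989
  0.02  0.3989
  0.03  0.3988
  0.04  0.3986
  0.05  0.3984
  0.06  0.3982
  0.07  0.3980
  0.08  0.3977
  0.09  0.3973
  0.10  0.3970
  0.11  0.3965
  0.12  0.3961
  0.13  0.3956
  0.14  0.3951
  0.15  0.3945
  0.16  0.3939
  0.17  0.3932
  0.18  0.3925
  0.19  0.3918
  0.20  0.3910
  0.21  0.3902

σ√T = 0.24 × 0.7071 = 0.1697
d₁ = [ln(470/480) + (0.043 + 0.24²/2)·0.5] / 0.1697 = [-0.0211 + 0.0359] / 0.1697 = 0.0875 ≈ 0.09
√T = √0.5 = 0.7071
φ(d₁) = φ(0.09) = 0.3973
vega = S·φ(d₁)·√T = 470·0.3973·0.7071 = 132.0375

132.04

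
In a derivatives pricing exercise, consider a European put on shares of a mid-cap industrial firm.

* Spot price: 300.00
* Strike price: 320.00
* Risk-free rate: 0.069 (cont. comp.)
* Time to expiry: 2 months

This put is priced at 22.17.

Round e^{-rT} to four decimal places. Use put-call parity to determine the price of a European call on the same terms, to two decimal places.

e^(−rT) = e^(−0.069·0.1667) = 0.9886
Put-call parity: C − P = S − K·e^(−rT) = 300 − 320·0.9886 = 300 − 316.3520 = -16.3520
C = P + (C − P) = 22.17 + (-16.3520) = 5.8180

5.82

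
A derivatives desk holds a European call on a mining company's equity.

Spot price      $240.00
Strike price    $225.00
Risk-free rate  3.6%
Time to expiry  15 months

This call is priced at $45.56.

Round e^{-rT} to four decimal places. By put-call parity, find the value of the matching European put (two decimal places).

e^(−rT) = e^(−0.036·1.25) = 0.9560
Put-call parity: C − P = S − K·e^(−rT) = 240 − 225·0.9560 = 240 − 215.1000 = 24.9000
P = C − (C − P) = 45.56 − (24.9000) = 20.6600

$20.66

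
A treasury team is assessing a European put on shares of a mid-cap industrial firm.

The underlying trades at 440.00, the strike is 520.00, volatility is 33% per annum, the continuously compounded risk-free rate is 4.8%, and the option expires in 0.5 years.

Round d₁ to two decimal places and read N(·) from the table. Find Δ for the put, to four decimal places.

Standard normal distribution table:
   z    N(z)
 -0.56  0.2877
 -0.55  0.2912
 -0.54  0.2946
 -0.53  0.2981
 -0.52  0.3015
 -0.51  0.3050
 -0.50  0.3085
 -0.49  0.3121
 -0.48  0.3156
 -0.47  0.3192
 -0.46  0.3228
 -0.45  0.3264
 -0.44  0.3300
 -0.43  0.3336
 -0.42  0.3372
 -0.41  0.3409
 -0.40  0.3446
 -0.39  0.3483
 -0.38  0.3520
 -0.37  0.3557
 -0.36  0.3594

-0.6915

σ√T = 0.33 × 0.7071 = 0.2333
d₁ = [ln(440/520) + (0.048 + 0.33²/2)·0.5] / 0.2333 = [-0.1671 + 0.0512] / 0.2333 = -0.4964 → -0.50
N(d₁) = N(-0.50) = 0.3085
Δ_put = N(d₁) − 1 = 0.3085 − 1 = -0.6915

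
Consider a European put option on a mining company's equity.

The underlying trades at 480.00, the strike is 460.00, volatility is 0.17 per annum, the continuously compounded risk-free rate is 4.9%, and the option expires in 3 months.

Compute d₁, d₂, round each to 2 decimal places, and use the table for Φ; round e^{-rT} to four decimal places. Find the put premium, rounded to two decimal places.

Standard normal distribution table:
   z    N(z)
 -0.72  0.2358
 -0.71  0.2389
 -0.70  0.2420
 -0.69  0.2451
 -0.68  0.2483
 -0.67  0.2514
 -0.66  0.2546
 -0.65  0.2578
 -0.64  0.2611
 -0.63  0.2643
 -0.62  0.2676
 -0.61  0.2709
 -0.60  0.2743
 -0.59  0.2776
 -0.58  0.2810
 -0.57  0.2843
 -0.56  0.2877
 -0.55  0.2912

6.99

σ√T = 0.17 × 0.5000 = 0.0850
ln(S/K) + (r + σ²/2)T = ln(480/460) + (0.049 + 0.17²/2)·0.25 = 0.0426 + 0.0159 = 0.0584
d₁ = 0.0584 / 0.0850 = 0.6873 → 0.69
d₂ = d₁ − σ√T = 0.6873 − 0.0850 = 0.6023 → 0.60
exp(−rT) = exp(−0.049·0.25) = 0.9878
N(−d₂) = N(-0.60) = 0.2743;  N(−d₁) = N(-0.69) = 0.2451
P = 460·0.9878·0.2743 − 480·0.2451 = 124.6386 − 117.6480 = 6.9906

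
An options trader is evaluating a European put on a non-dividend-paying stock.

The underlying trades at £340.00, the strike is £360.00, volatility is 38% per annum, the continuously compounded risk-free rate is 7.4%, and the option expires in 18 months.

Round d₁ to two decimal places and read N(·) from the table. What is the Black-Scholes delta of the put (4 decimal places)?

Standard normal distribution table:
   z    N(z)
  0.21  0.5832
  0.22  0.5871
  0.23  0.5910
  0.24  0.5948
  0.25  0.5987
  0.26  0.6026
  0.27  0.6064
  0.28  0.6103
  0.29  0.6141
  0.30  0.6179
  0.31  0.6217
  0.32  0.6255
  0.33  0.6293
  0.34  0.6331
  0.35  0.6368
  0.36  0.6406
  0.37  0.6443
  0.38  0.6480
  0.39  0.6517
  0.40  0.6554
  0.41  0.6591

σ√T = 0.38·√1.5 = 0.4654
ln(S/K) + (r + σ²/2)T = ln(340/360) + (0.074 + 0.38²/2)·1.5 = -0.0572 + 0.2193 = 0.1621
d₁ = 0.1621 / 0.4654 = 0.3484 → 0.35
N(d₁) = N(0.35) = 0.6368
Δ_put = N(d₁) − 1 = 0.6368 − 1 = -0.3632

-0.3632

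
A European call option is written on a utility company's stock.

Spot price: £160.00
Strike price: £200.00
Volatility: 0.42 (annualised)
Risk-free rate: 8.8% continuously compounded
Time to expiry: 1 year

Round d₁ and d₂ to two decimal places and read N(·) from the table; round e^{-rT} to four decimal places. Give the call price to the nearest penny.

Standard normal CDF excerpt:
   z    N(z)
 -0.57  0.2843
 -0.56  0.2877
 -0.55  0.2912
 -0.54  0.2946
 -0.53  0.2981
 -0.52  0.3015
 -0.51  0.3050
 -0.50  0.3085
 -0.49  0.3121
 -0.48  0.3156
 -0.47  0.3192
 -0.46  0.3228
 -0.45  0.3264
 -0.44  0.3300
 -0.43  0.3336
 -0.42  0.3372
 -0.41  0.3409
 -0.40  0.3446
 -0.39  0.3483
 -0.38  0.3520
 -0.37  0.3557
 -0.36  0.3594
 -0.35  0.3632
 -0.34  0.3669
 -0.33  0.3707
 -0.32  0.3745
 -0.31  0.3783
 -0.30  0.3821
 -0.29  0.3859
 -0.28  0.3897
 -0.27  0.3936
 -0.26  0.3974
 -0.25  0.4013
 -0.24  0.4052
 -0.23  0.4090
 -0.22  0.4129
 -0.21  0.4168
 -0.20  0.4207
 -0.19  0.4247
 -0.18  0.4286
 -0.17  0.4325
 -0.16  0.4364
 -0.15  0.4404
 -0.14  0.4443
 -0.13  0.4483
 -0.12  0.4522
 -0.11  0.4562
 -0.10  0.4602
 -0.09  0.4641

σ√T = 0.42·√1 = 0.4200
d₁ = [ln(160/200) + (0.088 + 0.42²/2)·1] / 0.4200 = [-0.2231 + 0.1762] / 0.4200 = -0.1118 → -0.11
d₂ = d₁ − σ√T = -0.1118 − 0.4200 = -0.5318 → -0.53
exp(−rT) = exp(−0.088·1) = 0.9158
N(d₁) = N(-0.11) = 0.4562;  N(d₂) = N(-0.53) = 0.2981
C = 160·0.4562 − 200·0.9158·0.2981 = 72.9920 − 54.6000 = 18.3920

£18.39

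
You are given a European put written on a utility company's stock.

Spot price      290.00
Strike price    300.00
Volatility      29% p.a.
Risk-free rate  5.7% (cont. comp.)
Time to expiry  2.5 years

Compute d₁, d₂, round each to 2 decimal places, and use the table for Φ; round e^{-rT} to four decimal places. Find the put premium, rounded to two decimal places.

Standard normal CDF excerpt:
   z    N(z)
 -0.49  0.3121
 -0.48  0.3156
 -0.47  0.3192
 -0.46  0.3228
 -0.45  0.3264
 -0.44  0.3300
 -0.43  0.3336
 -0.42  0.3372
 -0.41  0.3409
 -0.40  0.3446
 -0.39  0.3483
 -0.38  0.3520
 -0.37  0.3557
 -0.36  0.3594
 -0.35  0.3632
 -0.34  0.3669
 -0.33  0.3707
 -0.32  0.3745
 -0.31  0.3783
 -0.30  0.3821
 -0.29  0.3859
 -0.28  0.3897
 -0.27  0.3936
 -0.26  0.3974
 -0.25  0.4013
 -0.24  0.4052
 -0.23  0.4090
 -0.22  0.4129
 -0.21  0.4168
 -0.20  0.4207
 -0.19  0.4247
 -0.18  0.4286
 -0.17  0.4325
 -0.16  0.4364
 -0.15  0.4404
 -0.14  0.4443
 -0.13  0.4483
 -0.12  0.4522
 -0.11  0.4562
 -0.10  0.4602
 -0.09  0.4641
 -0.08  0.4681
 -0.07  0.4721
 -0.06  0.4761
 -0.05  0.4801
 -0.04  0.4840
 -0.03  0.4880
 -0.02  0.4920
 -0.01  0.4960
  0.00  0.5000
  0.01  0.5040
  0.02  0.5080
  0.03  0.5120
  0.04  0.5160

T = 2.5;  σ√T = 0.4585
d₁ = [ln(290/300) + (0.057 + 0.29²/2)·2.5] / 0.4585 = [-0.0339 + 0.2476] / 0.4585 = 0.4661 ≈ 0.47
d₂ = d₁ − σ√T = 0.4661 − 0.4585 = 0.0076 ≈ 0.01
e^(−rT) = e^(−0.057·2.5) = 0.8672
P = 300·0.8672·N(-0.01) − 290·N(-0.47) = 300·0.8672·0.4960 − 290·0.3192 = 129.0394 − 92.5680 = 36.4714

36.47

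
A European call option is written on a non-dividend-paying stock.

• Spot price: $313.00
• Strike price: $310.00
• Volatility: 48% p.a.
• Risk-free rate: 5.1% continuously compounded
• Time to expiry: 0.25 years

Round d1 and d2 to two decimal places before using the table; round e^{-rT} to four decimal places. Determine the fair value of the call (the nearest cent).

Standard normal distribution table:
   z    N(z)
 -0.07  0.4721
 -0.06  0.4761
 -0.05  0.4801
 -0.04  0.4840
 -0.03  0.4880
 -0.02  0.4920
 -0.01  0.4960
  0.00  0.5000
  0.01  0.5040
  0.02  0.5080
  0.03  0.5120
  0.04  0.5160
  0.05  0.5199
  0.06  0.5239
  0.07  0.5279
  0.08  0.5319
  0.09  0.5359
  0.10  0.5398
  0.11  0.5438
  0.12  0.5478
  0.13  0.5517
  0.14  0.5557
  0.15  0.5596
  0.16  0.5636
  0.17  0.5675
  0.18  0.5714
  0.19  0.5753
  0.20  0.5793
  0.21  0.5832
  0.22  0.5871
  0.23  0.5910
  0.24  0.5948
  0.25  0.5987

σ√T = 0.48·√0.25 = 0.2400
ln(S/K) + (r + σ²/2)T = ln(313/310) + (0.051 + 0.48²/2)·0.25 = 0.0096 + 0.0415 = 0.0512
d₁ = 0.0512 / 0.2400 = 0.2133 ≈ 0.21
d₂ = d₁ − σ√T = 0.2133 − 0.2400 = -0.0267 ≈ -0.03
e^(−rT) = e^(−0.051·0.25) = 0.9873
C = 313·N(0.21) − 310·0.9873·N(-0.03) = 313·0.5832 − 310·0.9873·0.4880 = 182.5416 − 149.3587 = 33.1829

$33.18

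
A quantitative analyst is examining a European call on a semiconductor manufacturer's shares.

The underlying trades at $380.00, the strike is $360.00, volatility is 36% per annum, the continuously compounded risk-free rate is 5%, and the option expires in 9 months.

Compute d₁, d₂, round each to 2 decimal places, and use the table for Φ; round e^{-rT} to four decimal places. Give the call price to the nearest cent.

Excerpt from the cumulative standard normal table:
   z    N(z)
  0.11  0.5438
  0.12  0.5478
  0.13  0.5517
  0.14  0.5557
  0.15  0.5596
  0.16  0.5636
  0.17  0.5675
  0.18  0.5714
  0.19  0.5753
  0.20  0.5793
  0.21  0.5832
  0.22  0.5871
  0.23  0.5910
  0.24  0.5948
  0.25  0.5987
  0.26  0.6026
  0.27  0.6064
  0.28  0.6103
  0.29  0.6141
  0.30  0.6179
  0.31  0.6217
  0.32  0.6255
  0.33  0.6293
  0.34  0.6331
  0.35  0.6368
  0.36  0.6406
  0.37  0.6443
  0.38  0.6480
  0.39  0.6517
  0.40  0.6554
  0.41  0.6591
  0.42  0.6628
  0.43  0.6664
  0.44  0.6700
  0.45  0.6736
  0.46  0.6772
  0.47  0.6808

σ√T = 0.36 × 0.8660 = 0.3118
d₁ = [ln(380/360) + (0.05 + 0.36²/2)·0.75] / 0.3118 = [0.0541 + 0.0861] / 0.3118 = 0.4496 → 0.45
d₂ = d₁ − σ√T = 0.4496 − 0.3118 = 0.1378 → 0.14
e^(−rT) = e^(−0.05·0.75) = 0.9632
N(d₁) = N(0.45) = 0.6736;  N(d₂) = N(0.14) = 0.5557
C = 380·0.6736 − 360·0.9632·0.5557 = 255.9680 − 192.6901 = 63.2779

$63.28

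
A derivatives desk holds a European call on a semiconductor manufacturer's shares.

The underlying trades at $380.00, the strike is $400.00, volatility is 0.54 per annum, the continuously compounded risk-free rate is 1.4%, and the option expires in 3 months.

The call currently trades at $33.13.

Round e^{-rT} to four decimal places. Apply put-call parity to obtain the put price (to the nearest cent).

e^(−rT) = e^(−0.014·0.25) = 0.9965
Put-call parity: C − P = S − K·e^(−rT) = 380 − 400·0.9965 = 380 − 398.6000 = -18.6000
P = C − (C − P) = 33.13 − (-18.6000) = 51.7300

$51.73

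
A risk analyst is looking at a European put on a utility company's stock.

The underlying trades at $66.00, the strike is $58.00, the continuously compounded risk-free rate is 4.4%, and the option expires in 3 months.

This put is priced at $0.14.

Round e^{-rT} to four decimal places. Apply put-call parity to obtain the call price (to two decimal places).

e^(−rT) = e^(−0.044·0.25) = 0.9891
Put-call parity: C − P = S − K·e^(−rT) = 66 − 58·0.9891 = 66 − 57.3678 = 8.6322
C = P + (C − P) = 0.14 + (8.6322) = 8.7722

$8.77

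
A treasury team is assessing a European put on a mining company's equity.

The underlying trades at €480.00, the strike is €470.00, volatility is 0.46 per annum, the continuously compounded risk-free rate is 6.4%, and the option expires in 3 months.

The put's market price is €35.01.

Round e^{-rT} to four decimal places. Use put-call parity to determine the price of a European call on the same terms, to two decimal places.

e^(−rT) = e^(−0.064·0.25) = 0.9841
Put-call parity: C − P = S − K·e^(−rT) = 480 − 470·0.9841 = 480 − 462.5270 = 17.4730
C = P + (C − P) = 35.01 + (17.4730) = 52.4830

€52.48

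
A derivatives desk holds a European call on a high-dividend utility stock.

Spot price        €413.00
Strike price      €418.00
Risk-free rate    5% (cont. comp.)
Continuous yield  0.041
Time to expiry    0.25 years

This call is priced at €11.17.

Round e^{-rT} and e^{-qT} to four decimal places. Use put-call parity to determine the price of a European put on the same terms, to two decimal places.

€15.20

exp(−qT) = exp(−0.041·0.25) = 0.9898;  exp(−rT) = exp(−0.05·0.25) = 0.9876
Put-call parity: C − P = S·e^(−qT) − K·e^(−rT) = 413·0.9898 − 418·0.9876 = 408.7874 − 412.8168 = -4.0294
P = C − (C − P) = 11.17 − (-4.0294) = 15.1994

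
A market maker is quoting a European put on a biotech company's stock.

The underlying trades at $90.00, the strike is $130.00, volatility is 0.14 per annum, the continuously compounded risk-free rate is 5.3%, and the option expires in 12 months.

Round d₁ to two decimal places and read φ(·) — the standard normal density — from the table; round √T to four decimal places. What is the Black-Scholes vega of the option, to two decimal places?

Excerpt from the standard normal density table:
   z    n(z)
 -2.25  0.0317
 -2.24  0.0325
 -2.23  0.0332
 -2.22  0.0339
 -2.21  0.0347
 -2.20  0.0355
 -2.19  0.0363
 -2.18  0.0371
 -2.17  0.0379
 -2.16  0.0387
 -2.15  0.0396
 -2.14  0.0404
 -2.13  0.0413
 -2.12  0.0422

3.34

T = 1;  σ√T = 0.1400
d₁ = [ln(90/130) + (0.053 + 0.14²/2)·1] / 0.1400 = [-0.3677 + 0.0628] / 0.1400 = -2.1780 → -2.18
√T = √1 = 1.0000
φ(d₁) = φ(-2.18) = 0.0371
vega = S·φ(d₁)·√T = 90·0.0371·1.0000 = 3.3390
(The call has the same vega.)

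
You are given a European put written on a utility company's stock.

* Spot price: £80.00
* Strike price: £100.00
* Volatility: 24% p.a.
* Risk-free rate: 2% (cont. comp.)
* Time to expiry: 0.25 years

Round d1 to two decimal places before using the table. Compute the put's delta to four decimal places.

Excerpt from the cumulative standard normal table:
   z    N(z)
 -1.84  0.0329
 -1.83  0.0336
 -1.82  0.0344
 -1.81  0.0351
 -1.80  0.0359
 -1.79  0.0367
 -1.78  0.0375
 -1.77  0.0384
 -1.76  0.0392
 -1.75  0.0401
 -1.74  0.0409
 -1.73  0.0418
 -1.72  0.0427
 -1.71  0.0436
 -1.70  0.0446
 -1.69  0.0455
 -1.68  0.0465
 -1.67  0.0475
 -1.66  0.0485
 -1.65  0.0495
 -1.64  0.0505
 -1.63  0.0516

-0.9608

T = 0.25;  σ√T = 0.1200
ln(S/K) + (r + σ²/2)T = ln(80/100) + (0.02 + 0.24²/2)·0.25 = -0.2231 + 0.0122 = -0.2109
d₁ = -0.2109 / 0.1200 = -1.7579 → -1.76
N(d₁) = N(-1.76) = 0.0392
Δ_put = N(d₁) − 1 = 0.0392 − 1 = -0.9608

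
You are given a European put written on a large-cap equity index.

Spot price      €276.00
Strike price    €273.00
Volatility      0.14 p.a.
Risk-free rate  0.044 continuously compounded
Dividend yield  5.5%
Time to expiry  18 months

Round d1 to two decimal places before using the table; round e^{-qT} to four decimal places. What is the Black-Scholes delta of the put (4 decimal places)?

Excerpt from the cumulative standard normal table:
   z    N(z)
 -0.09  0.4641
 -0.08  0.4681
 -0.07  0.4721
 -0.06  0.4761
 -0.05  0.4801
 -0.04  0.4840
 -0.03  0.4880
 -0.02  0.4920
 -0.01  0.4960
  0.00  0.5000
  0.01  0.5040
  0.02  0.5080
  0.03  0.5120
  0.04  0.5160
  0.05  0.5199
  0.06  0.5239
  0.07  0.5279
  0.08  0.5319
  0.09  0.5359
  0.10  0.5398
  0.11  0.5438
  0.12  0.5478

σ√T = 0.14·√1.5 = 0.1715
d₁ = [ln(276/273) + (0.044 − 0.055 + 0.14²/2)·1.5] / 0.1715 = [0.0109 − 0.0018] / 0.1715 = 0.0532 → 0.05
N(d₁) = N(0.05) = 0.5199
Δ_put = exp(−qT)·(N(d₁) − 1) = 0.9208·(0.5199 − 1) = -0.4421

-0.4421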